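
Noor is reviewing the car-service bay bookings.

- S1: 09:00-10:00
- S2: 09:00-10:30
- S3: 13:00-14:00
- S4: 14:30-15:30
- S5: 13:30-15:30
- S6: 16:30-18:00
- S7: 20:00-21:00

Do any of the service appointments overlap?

Yes

Sorted by start: S1, S2, S3, S5, S4, S6, S7.
S2 starts before S1 ends → S1 and S2 overlap.
That's a conflict, so the schedule is not conflict-free.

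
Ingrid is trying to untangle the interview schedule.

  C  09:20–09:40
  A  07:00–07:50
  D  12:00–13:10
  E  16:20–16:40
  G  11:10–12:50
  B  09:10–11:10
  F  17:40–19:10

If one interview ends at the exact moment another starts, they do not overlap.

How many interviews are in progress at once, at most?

Sort all start/end points and keep a running count:
07:00 start A → 1
07:50 end A → 0
09:10 start B → 1
09:20 start C → 2
09:40 end C → 1
11:10 end B → 0
11:10 start G → 1
12:00 start D → 2
12:50 end G → 1
13:10 end D → 0
16:20 start E → 1
16:40 end E → 0
17:40 start F → 1
19:10 end F → 0
Peak is 2, at 09:20 (B, C).

2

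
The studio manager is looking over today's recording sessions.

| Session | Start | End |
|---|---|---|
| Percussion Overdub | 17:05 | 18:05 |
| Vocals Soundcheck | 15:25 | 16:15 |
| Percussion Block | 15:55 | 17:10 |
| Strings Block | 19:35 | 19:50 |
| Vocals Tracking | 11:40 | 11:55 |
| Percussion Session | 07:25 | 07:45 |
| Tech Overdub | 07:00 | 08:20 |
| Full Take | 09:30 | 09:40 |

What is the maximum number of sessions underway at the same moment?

2

Sort all start/end points and keep a running count:
07:00 start Tech Overdub → 1
07:25 start Percussion Session → 2
07:45 end Percussion Session → 1
08:20 end Tech Overdub → 0
09:30 start Full Take → 1
09:40 end Full Take → 0
11:40 start Vocals Tracking → 1
11:55 end Vocals Tracking → 0
15:25 start Vocals Soundcheck → 1
15:55 start Percussion Block → 2
16:15 end Vocals Soundcheck → 1
17:05 start Percussion Overdub → 2
17:10 end Percussion Block → 1
18:05 end Percussion Overdub → 0
19:35 start Strings Block → 1
19:50 end Strings Block → 0
Peak is 2, at 07:25 (Percussion Session, Tech Overdub).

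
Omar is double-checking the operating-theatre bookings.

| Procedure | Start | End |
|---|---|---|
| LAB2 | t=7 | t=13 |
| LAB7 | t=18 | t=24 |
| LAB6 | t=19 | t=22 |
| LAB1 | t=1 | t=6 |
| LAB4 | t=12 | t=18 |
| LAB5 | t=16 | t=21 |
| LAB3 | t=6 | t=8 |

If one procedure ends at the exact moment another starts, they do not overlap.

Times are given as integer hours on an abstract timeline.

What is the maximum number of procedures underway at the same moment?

3

Sort all start/end points and keep a running count:
t=1 start LAB1 → 1
t=6 end LAB1 → 0
t=6 start LAB3 → 1
t=7 start LAB2 → 2
t=8 end LAB3 → 1
t=12 start LAB4 → 2
t=13 end LAB2 → 1
t=16 start LAB5 → 2
t=18 end LAB4 → 1
t=18 start LAB7 → 2
t=19 start LAB6 → 3
t=21 end LAB5 → 2
t=22 end LAB6 → 1
t=24 end LAB7 → 0
Peak is 3, at t=19 (LAB5, LAB6, LAB7).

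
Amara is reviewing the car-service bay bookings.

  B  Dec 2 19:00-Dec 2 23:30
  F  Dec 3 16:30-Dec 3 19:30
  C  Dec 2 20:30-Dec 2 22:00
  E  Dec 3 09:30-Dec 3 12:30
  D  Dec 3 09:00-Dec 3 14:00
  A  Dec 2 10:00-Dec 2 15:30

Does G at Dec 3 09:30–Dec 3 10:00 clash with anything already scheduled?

Yes — it overlaps D, E

A: ends Dec 2 15:30 at or before G starts Dec 3 09:30 → clear.
B: ends Dec 2 23:30 at or before G starts Dec 3 09:30 → clear.
C: ends Dec 2 22:00 at or before G starts Dec 3 09:30 → clear.
D: starts Dec 3 09:00 before G ends Dec 3 10:00, and ends Dec 3 14:00 after G starts Dec 3 09:30 → overlap.
E: starts Dec 3 09:30 before G ends Dec 3 10:00, and ends Dec 3 12:30 after G starts Dec 3 09:30 → overlap.
F: starts Dec 3 16:30 at or after G ends Dec 3 10:00 → clear.
G overlaps D, E.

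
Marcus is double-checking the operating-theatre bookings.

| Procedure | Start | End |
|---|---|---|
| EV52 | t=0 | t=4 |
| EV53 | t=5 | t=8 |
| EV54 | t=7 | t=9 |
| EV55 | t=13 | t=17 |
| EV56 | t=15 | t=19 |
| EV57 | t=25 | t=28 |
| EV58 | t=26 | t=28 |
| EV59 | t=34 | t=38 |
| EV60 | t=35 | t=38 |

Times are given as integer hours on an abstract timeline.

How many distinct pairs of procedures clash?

4

Sorted by start: EV52, EV53, EV54, EV55, EV56, EV57, EV58, EV59, EV60.
EV53 starts after EV52 ends, so nothing later overlaps EV52 either.
EV54 starts before EV53 ends → EV53 and EV54 overlap.
EV55 starts after EV53 ends, so nothing later overlaps EV53 either.
EV55 starts after EV54 ends, so nothing later overlaps EV54 either.
EV56 starts before EV55 ends → EV55 and EV56 overlap.
EV57 starts after EV55 ends, so nothing later overlaps EV55 either.
EV57 starts after EV56 ends, so nothing later overlaps EV56 either.
EV58 starts before EV57 ends → EV57 and EV58 overlap.
EV59 starts after EV57 ends, so nothing later overlaps EV57 either.
EV59 starts after EV58 ends, so nothing later overlaps EV58 either.
EV60 starts before EV59 ends → EV59 and EV60 overlap.
Overlapping pairs: EV53 & EV54, EV55 & EV56, EV57 & EV58, EV59 & EV60 — 4 in total.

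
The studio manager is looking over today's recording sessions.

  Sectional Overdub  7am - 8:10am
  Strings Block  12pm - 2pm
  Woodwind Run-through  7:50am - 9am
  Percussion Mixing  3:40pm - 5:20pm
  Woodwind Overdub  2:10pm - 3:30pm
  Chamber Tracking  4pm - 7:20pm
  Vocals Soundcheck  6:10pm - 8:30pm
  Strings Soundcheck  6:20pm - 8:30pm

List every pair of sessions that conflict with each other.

Chamber Tracking & Percussion Mixing, Chamber Tracking & Strings Soundcheck, Chamber Tracking & Vocals Soundcheck, Sectional Overdub & Woodwind Run-through, Strings Soundcheck & Vocals Soundcheck

Two intervals overlap when each starts before the other ends.
Sorted by start: Sectional Overdub, Woodwind Run-through, Strings Block, Woodwind Overdub, Percussion Mixing, Chamber Tracking, Vocals Soundcheck, Strings Soundcheck.
Woodwind Run-through starts before Sectional Overdub ends → Sectional Overdub and Woodwind Run-through overlap.
Strings Block starts after Sectional Overdub ends — done with Sectional Overdub.
Strings Block starts after Woodwind Run-through ends — done with Woodwind Run-through.
Woodwind Overdub starts after Strings Block ends — done with Strings Block.
Percussion Mixing starts after Woodwind Overdub ends — done with Woodwind Overdub.
Chamber Tracking starts before Percussion Mixing ends → Percussion Mixing and Chamber Tracking overlap.
Vocals Soundcheck starts after Percussion Mixing ends — done with Percussion Mixing.
Vocals Soundcheck starts before Chamber Tracking ends → Chamber Tracking and Vocals Soundcheck overlap.
Strings Soundcheck starts before Chamber Tracking ends → Chamber Tracking and Strings Soundcheck overlap.
Strings Soundcheck starts before Vocals Soundcheck ends → Vocals Soundcheck and Strings Soundcheck overlap.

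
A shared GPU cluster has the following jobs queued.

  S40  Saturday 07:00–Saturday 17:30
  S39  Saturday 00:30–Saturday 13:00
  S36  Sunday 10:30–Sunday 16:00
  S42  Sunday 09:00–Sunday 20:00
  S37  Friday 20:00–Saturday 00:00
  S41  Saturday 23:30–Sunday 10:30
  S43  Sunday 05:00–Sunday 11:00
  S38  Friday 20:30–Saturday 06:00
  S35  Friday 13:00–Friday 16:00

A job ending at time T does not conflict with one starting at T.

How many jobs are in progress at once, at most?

Sweep the timeline, counting +1 at each start and −1 at each end (ends before starts at a tie):
Friday 13:00 start S35 → 1
Friday 16:00 end S35 → 0
Friday 20:00 start S37 → 1
Friday 20:30 start S38 → 2
Saturday 00:00 end S37 → 1
Saturday 00:30 start S39 → 2
Saturday 06:00 end S38 → 1
Saturday 07:00 start S40 → 2
Saturday 13:00 end S39 → 1
Saturday 17:30 end S40 → 0
Saturday 23:30 start S41 → 1
Sunday 05:00 start S43 → 2
Sunday 09:00 start S42 → 3
Sunday 10:30 end S41 → 2
Sunday 10:30 start S36 → 3
Sunday 11:00 end S43 → 2
Sunday 16:00 end S36 → 1
Sunday 20:00 end S42 → 0
Peak is 3, at Sunday 09:00 (S41, S42, S43).

3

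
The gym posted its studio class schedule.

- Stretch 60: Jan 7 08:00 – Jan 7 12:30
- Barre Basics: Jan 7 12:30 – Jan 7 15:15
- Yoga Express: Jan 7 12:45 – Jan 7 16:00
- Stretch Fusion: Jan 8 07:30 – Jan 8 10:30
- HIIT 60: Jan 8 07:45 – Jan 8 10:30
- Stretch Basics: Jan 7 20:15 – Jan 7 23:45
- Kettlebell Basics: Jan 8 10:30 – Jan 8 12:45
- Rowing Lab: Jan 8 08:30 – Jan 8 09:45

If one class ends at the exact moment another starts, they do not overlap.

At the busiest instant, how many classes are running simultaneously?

Sweep the timeline, counting +1 at each start and −1 at each end (ends before starts at a tie):
Jan 7 08:00 start Stretch 60 → 1
Jan 7 12:30 end Stretch 60 → 0
Jan 7 12:30 start Barre Basics → 1
Jan 7 12:45 start Yoga Express → 2
Jan 7 15:15 end Barre Basics → 1
Jan 7 16:00 end Yoga Express → 0
Jan 7 20:15 start Stretch Basics → 1
Jan 7 23:45 end Stretch Basics → 0
Jan 8 07:30 start Stretch Fusion → 1
Jan 8 07:45 start HIIT 60 → 2
Jan 8 08:30 start Rowing Lab → 3
Jan 8 09:45 end Rowing Lab → 2
Jan 8 10:30 end HIIT 60 → 1
Jan 8 10:30 end Stretch Fusion → 0
Jan 8 10:30 start Kettlebell Basics → 1
Jan 8 12:45 end Kettlebell Basics → 0
Peak is 3, at Jan 8 08:30 (HIIT 60, Rowing Lab, Stretch Fusion).

3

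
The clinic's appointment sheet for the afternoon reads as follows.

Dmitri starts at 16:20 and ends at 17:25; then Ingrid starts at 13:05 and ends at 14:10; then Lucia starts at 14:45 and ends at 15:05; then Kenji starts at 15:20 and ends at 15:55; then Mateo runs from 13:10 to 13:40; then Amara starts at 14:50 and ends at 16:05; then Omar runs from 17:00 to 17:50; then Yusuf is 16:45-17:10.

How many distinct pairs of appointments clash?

6

Check each pair: they overlap iff neither finishes before the other starts.
Sorted by start: Ingrid, Mateo, Lucia, Amara, Kenji, Dmitri, Yusuf, Omar.
Mateo starts before Ingrid ends → Ingrid and Mateo overlap.
Lucia starts after Ingrid ends, so nothing later overlaps Ingrid either.
Lucia starts after Mateo ends, so nothing later overlaps Mateo either.
Amara starts before Lucia ends → Lucia and Amara overlap.
Kenji starts after Lucia ends, so nothing later overlaps Lucia either.
Kenji starts before Amara ends → Amara and Kenji overlap.
Dmitri starts after Amara ends, so nothing later overlaps Amara either.
Dmitri starts after Kenji ends, so nothing later overlaps Kenji either.
Yusuf starts before Dmitri ends → Dmitri and Yusuf overlap.
Omar starts before Dmitri ends → Dmitri and Omar overlap.
Omar starts before Yusuf ends → Yusuf and Omar overlap.
Overlapping pairs: Amara & Kenji, Amara & Lucia, Dmitri & Omar, Dmitri & Yusuf, Ingrid & Mateo, Omar & Yusuf — 6 in total.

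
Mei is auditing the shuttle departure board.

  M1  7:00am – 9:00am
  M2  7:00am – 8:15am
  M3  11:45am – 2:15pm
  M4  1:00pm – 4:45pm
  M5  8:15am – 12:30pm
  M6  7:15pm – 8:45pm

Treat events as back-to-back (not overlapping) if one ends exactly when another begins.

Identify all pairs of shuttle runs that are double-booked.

Sorted by start: M1, M2, M5, M3, M4, M6.
M2 starts before M1 ends → M1 and M2 overlap.
M5 starts before M1 ends → M1 and M5 overlap.
M3 starts after M1 ends; M1 is clear from here.
M5 starts exactly when M2 ends (back-to-back, no overlap); M2 is clear from here.
M3 starts before M5 ends → M5 and M3 overlap.
M4 starts after M5 ends; M5 is clear from here.
M4 starts before M3 ends → M3 and M4 overlap.
M6 starts after M3 ends.
M6 starts after M4 ends.

M1 & M2, M1 & M5, M3 & M4, M3 & M5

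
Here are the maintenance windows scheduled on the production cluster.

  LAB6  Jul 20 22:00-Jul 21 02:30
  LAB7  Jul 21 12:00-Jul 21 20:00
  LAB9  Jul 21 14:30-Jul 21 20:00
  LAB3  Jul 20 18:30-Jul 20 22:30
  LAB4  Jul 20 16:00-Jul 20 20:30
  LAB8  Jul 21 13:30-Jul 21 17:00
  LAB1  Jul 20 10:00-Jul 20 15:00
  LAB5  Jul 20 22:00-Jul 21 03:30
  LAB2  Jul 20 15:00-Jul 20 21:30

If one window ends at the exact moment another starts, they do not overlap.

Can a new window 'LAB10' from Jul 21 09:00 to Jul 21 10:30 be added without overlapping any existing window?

LAB1: ends Jul 20 15:00 at or before LAB10 starts Jul 21 09:00 → clear.
LAB2: ends Jul 20 21:30 at or before LAB10 starts Jul 21 09:00 → clear.
LAB4: ends Jul 20 20:30 at or before LAB10 starts Jul 21 09:00 → clear.
LAB3: ends Jul 20 22:30 at or before LAB10 starts Jul 21 09:00 → clear.
LAB5: ends Jul 21 03:30 at or before LAB10 starts Jul 21 09:00 → clear.
LAB6: ends Jul 21 02:30 at or before LAB10 starts Jul 21 09:00 → clear.
LAB7: starts Jul 21 12:00 at or after LAB10 ends Jul 21 10:30 → clear.
LAB8: starts Jul 21 13:30 at or after LAB10 ends Jul 21 10:30 → clear.
LAB9: starts Jul 21 14:30 at or after LAB10 ends Jul 21 10:30 → clear.

Yes — the slot is free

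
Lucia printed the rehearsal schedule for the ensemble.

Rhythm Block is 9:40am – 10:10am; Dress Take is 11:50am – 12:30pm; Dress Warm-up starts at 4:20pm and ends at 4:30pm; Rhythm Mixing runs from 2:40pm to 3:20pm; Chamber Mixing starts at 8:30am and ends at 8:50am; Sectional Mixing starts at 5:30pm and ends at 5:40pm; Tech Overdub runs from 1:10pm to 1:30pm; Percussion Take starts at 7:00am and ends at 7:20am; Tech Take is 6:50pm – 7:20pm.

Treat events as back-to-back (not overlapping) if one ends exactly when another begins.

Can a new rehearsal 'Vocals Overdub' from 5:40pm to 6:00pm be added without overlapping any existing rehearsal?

Yes — the slot is free

Percussion Take: ends 7:20am at or before Vocals Overdub starts 5:40pm → clear.
Chamber Mixing: ends 8:50am at or before Vocals Overdub starts 5:40pm → clear.
Rhythm Block: ends 10:10am at or before Vocals Overdub starts 5:40pm → clear.
Dress Take: ends 12:30pm at or before Vocals Overdub starts 5:40pm → clear.
Tech Overdub: ends 1:30pm at or before Vocals Overdub starts 5:40pm → clear.
Rhythm Mixing: ends 3:20pm at or before Vocals Overdub starts 5:40pm → clear.
Dress Warm-up: ends 4:30pm at or before Vocals Overdub starts 5:40pm → clear.
Sectional Mixing: ends 5:40pm at or before Vocals Overdub starts 5:40pm → clear.
Tech Take: starts 6:50pm at or after Vocals Overdub ends 6:00pm → clear.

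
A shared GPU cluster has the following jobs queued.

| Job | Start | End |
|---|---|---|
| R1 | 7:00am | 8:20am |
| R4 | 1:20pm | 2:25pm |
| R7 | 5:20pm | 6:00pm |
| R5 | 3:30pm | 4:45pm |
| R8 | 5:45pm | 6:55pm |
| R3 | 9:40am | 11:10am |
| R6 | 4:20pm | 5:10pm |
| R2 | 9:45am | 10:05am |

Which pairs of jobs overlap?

R2 & R3, R5 & R6, R7 & R8

Sorted by start: R1, R3, R2, R4, R5, R6, R7, R8.
R3 starts after R1 ends; R1 is clear from here.
R2 starts before R3 ends → R3 and R2 overlap.
R4 starts after R3 ends; R3 is clear from here.
R4 starts after R2 ends; R2 is clear from here.
R5 starts after R4 ends; R4 is clear from here.
R6 starts before R5 ends → R5 and R6 overlap.
R7 starts after R5 ends; R5 is clear from here.
R7 starts after R6 ends; R6 is clear from here.
R8 starts before R7 ends → R7 and R8 overlap.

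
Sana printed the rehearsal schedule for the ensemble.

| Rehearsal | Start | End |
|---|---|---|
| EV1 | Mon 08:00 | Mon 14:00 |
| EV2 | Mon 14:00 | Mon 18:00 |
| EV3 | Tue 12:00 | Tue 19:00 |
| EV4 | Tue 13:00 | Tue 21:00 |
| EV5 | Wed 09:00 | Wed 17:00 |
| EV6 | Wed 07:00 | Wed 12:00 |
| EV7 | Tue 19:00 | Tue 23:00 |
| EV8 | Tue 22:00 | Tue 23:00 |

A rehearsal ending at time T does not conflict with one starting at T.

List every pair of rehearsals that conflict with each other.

EV3 & EV4, EV4 & EV7, EV5 & EV6, EV7 & EV8

Check each pair: they overlap iff neither finishes before the other starts.
Sorted by start: EV1, EV2, EV3, EV4, EV7, EV8, EV6, EV5.
EV2 starts exactly when EV1 ends (back-to-back, no overlap), so nothing later overlaps EV1 either.
EV3 starts after EV2 ends, so nothing later overlaps EV2 either.
EV4 starts before EV3 ends → EV3 and EV4 overlap.
EV7 starts exactly when EV3 ends (back-to-back, no overlap), so nothing later overlaps EV3 either.
EV7 starts before EV4 ends → EV4 and EV7 overlap.
EV8 starts after EV4 ends, so nothing later overlaps EV4 either.
EV8 starts before EV7 ends → EV7 and EV8 overlap.
EV6 starts after EV7 ends, so nothing later overlaps EV7 either.
EV6 starts after EV8 ends, so nothing later overlaps EV8 either.
EV5 starts before EV6 ends → EV6 and EV5 overlap.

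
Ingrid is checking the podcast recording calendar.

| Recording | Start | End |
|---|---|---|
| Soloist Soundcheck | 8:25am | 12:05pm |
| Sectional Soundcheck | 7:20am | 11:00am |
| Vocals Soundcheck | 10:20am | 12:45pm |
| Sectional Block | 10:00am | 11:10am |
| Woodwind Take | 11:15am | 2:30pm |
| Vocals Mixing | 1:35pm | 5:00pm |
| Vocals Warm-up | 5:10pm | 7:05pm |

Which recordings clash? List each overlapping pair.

Sorted by start: Sectional Soundcheck, Soloist Soundcheck, Sectional Block, Vocals Soundcheck, Woodwind Take, Vocals Mixing, Vocals Warm-up.
Soloist Soundcheck starts before Sectional Soundcheck ends → Sectional Soundcheck and Soloist Soundcheck overlap.
Sectional Block starts before Sectional Soundcheck ends → Sectional Soundcheck and Sectional Block overlap.
Vocals Soundcheck starts before Sectional Soundcheck ends → Sectional Soundcheck and Vocals Soundcheck overlap.
Woodwind Take starts after Sectional Soundcheck ends, so Sectional Soundcheck has no further overlaps.
Sectional Block starts before Soloist Soundcheck ends → Soloist Soundcheck and Sectional Block overlap.
Vocals Soundcheck starts before Soloist Soundcheck ends → Soloist Soundcheck and Vocals Soundcheck overlap.
Woodwind Take starts before Soloist Soundcheck ends → Soloist Soundcheck and Woodwind Take overlap.
Vocals Mixing starts after Soloist Soundcheck ends, so Soloist Soundcheck has no further overlaps.
Vocals Soundcheck starts before Sectional Block ends → Sectional Block and Vocals Soundcheck overlap.
Woodwind Take starts after Sectional Block ends, so Sectional Block has no further overlaps.
Woodwind Take starts before Vocals Soundcheck ends → Vocals Soundcheck and Woodwind Take overlap.
Vocals Mixing starts after Vocals Soundcheck ends, so Vocals Soundcheck has no further overlaps.
Vocals Mixing starts before Woodwind Take ends → Woodwind Take and Vocals Mixing overlap.
Vocals Warm-up starts after Woodwind Take ends.
Vocals Warm-up starts after Vocals Mixing ends.

Sectional Block & Sectional Soundcheck, Sectional Block & Soloist Soundcheck, Sectional Block & Vocals Soundcheck, Sectional Soundcheck & Soloist Soundcheck, Sectional Soundcheck & Vocals Soundcheck, Soloist Soundcheck & Vocals Soundcheck, Soloist Soundcheck & Woodwind Take, Vocals Mixing & Woodwind Take, Vocals Soundcheck & Woodwind Take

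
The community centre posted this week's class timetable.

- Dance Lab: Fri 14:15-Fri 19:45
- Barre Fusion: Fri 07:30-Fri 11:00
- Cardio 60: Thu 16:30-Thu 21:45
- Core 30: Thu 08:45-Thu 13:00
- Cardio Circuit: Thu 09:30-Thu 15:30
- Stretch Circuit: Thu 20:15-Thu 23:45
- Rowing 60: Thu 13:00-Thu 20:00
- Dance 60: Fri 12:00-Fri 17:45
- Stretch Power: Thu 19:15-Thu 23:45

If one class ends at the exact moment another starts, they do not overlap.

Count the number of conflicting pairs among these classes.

8

Sorted by start: Core 30, Cardio Circuit, Rowing 60, Cardio 60, Stretch Power, Stretch Circuit, Barre Fusion, Dance 60, Dance Lab.
Cardio Circuit starts before Core 30 ends → Core 30 and Cardio Circuit overlap.
Rowing 60 starts exactly when Core 30 ends (back-to-back, no overlap), so Core 30 has no further overlaps.
Rowing 60 starts before Cardio Circuit ends → Cardio Circuit and Rowing 60 overlap.
Cardio 60 starts after Cardio Circuit ends, so Cardio Circuit has no further overlaps.
Cardio 60 starts before Rowing 60 ends → Rowing 60 and Cardio 60 overlap.
Stretch Power starts before Rowing 60 ends → Rowing 60 and Stretch Power overlap.
Stretch Circuit starts after Rowing 60 ends, so Rowing 60 has no further overlaps.
Stretch Power starts before Cardio 60 ends → Cardio 60 and Stretch Power overlap.
Stretch Circuit starts before Cardio 60 ends → Cardio 60 and Stretch Circuit overlap.
Barre Fusion starts after Cardio 60 ends, so Cardio 60 has no further overlaps.
Stretch Circuit starts before Stretch Power ends → Stretch Power and Stretch Circuit overlap.
Barre Fusion starts after Stretch Power ends, so Stretch Power has no further overlaps.
Barre Fusion starts after Stretch Circuit ends, so Stretch Circuit has no further overlaps.
Dance 60 starts after Barre Fusion ends, so Barre Fusion has no further overlaps.
Dance Lab starts before Dance 60 ends → Dance 60 and Dance Lab overlap.
Overlapping pairs: Cardio 60 & Rowing 60, Cardio 60 & Stretch Circuit, Cardio 60 & Stretch Power, Cardio Circuit & Core 30, Cardio Circuit & Rowing 60, Dance 60 & Dance Lab, Rowing 60 & Stretch Power, Stretch Circuit & Stretch Power — 8 in total.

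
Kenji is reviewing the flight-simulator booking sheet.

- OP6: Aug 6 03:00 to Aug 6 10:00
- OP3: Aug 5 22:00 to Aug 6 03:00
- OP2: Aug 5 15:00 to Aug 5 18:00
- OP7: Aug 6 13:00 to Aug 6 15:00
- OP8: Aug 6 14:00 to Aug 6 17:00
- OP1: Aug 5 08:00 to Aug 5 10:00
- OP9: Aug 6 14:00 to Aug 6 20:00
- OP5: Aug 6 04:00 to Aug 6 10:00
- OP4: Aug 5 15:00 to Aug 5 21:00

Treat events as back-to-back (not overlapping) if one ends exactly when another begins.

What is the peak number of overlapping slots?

Sweep the timeline, counting +1 at each start and −1 at each end (ends before starts at a tie):
Aug 5 08:00 start OP1 → 1
Aug 5 10:00 end OP1 → 0
Aug 5 15:00 start OP2 → 1
Aug 5 15:00 start OP4 → 2
Aug 5 18:00 end OP2 → 1
Aug 5 21:00 end OP4 → 0
Aug 5 22:00 start OP3 → 1
Aug 6 03:00 end OP3 → 0
Aug 6 03:00 start OP6 → 1
Aug 6 04:00 start OP5 → 2
Aug 6 10:00 end OP5 → 1
Aug 6 10:00 end OP6 → 0
Aug 6 13:00 start OP7 → 1
Aug 6 14:00 start OP8 → 2
Aug 6 14:00 start OP9 → 3
Aug 6 15:00 end OP7 → 2
Aug 6 17:00 end OP8 → 1
Aug 6 20:00 end OP9 → 0
Peak is 3, at Aug 6 14:00 (OP7, OP8, OP9).

3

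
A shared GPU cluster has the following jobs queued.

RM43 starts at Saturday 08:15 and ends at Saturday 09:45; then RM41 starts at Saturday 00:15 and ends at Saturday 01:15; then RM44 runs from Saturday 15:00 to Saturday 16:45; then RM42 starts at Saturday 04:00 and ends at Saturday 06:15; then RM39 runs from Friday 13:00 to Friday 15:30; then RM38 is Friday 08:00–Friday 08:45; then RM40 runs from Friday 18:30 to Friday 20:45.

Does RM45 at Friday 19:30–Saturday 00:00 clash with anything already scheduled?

RM38: ends Friday 08:45 at or before RM45 starts Friday 19:30 → clear.
RM39: ends Friday 15:30 at or before RM45 starts Friday 19:30 → clear.
RM40: starts Friday 18:30 before RM45 ends Saturday 00:00, and ends Friday 20:45 after RM45 starts Friday 19:30 → overlap.
RM41: starts Saturday 00:15 at or after RM45 ends Saturday 00:00 → clear.
RM42: starts Saturday 04:00 at or after RM45 ends Saturday 00:00 → clear.
RM43: starts Saturday 08:15 at or after RM45 ends Saturday 00:00 → clear.
RM44: starts Saturday 15:00 at or after RM45 ends Saturday 00:00 → clear.
RM45 overlaps RM40.

Yes — it overlaps RM40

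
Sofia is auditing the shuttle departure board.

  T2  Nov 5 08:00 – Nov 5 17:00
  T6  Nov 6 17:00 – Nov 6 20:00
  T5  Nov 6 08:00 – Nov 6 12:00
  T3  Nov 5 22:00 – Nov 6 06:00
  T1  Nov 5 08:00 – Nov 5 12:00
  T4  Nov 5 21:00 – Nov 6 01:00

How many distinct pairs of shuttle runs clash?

Sorted by start: T1, T2, T4, T3, T5, T6.
T2 starts before T1 ends → T1 and T2 overlap.
T4 starts after T1 ends, so nothing later overlaps T1 either.
T4 starts after T2 ends, so nothing later overlaps T2 either.
T3 starts before T4 ends → T4 and T3 overlap.
T5 starts after T4 ends, so nothing later overlaps T4 either.
T5 starts after T3 ends, so nothing later overlaps T3 either.
T6 starts after T5 ends.
Overlapping pairs: T1 & T2, T3 & T4 — 2 in total.

2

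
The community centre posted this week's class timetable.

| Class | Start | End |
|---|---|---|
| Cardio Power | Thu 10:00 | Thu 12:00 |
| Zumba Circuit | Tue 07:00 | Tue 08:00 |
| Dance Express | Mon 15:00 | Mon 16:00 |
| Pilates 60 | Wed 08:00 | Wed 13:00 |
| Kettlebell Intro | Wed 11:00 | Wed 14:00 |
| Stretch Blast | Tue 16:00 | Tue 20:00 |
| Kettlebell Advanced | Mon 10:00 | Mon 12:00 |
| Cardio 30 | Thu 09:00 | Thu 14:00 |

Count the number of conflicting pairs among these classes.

2

Sorted by start: Kettlebell Advanced, Dance Express, Zumba Circuit, Stretch Blast, Pilates 60, Kettlebell Intro, Cardio 30, Cardio Power.
Dance Express starts after Kettlebell Advanced ends, so Kettlebell Advanced has no further overlaps.
Zumba Circuit starts after Dance Express ends, so Dance Express has no further overlaps.
Stretch Blast starts after Zumba Circuit ends, so Zumba Circuit has no further overlaps.
Pilates 60 starts after Stretch Blast ends, so Stretch Blast has no further overlaps.
Kettlebell Intro starts before Pilates 60 ends → Pilates 60 and Kettlebell Intro overlap.
Cardio 30 starts after Pilates 60 ends, so Pilates 60 has no further overlaps.
Cardio 30 starts after Kettlebell Intro ends, so Kettlebell Intro has no further overlaps.
Cardio Power starts before Cardio 30 ends → Cardio 30 and Cardio Power overlap.
Overlapping pairs: Cardio 30 & Cardio Power, Kettlebell Intro & Pilates 60 — 2 in total.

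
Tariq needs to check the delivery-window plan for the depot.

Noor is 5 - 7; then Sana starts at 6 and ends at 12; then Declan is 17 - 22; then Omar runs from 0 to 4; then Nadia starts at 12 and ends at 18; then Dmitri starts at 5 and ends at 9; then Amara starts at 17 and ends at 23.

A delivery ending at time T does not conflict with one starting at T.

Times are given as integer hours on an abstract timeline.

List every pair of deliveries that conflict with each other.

Two intervals overlap when each starts before the other ends.
Sorted by start: Omar, Dmitri, Noor, Sana, Nadia, Declan, Amara.
Dmitri starts after Omar ends; Omar is clear from here.
Noor starts before Dmitri ends → Dmitri and Noor overlap.
Sana starts before Dmitri ends → Dmitri and Sana overlap.
Nadia starts after Dmitri ends; Dmitri is clear from here.
Sana starts before Noor ends → Noor and Sana overlap.
Nadia starts after Noor ends; Noor is clear from here.
Nadia starts exactly when Sana ends (back-to-back, no overlap); Sana is clear from here.
Declan starts before Nadia ends → Nadia and Declan overlap.
Amara starts before Nadia ends → Nadia and Amara overlap.
Amara starts before Declan ends → Declan and Amara overlap.

Amara & Declan, Amara & Nadia, Declan & Nadia, Dmitri & Noor, Dmitri & Sana, Noor & Sana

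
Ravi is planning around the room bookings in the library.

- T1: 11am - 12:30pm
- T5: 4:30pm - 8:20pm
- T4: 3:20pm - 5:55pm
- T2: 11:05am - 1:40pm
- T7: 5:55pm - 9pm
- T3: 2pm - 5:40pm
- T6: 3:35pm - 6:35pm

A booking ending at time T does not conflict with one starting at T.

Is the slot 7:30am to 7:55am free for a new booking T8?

Yes — the slot is free

T1: starts 11am at or after T8 ends 7:55am → clear.
T2: starts 11:05am at or after T8 ends 7:55am → clear.
T3: starts 2pm at or after T8 ends 7:55am → clear.
T4: starts 3:20pm at or after T8 ends 7:55am → clear.
T6: starts 3:35pm at or after T8 ends 7:55am → clear.
T5: starts 4:30pm at or after T8 ends 7:55am → clear.
T7: starts 5:55pm at or after T8 ends 7:55am → clear.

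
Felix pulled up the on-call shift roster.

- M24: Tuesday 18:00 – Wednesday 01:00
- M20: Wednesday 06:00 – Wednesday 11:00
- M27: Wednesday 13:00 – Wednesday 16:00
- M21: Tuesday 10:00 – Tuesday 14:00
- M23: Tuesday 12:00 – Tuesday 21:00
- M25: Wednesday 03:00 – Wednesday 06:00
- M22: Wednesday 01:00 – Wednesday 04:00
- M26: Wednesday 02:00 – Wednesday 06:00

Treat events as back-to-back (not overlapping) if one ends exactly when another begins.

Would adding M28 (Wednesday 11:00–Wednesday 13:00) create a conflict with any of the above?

No — it doesn't clash with anything

M21: ends Tuesday 14:00 at or before M28 starts Wednesday 11:00 → clear.
M23: ends Tuesday 21:00 at or before M28 starts Wednesday 11:00 → clear.
M24: ends Wednesday 01:00 at or before M28 starts Wednesday 11:00 → clear.
M22: ends Wednesday 04:00 at or before M28 starts Wednesday 11:00 → clear.
M26: ends Wednesday 06:00 at or before M28 starts Wednesday 11:00 → clear.
M25: ends Wednesday 06:00 at or before M28 starts Wednesday 11:00 → clear.
M20: ends Wednesday 11:00 at or before M28 starts Wednesday 11:00 → clear.
M27: starts Wednesday 13:00 at or after M28 ends Wednesday 13:00 → clear.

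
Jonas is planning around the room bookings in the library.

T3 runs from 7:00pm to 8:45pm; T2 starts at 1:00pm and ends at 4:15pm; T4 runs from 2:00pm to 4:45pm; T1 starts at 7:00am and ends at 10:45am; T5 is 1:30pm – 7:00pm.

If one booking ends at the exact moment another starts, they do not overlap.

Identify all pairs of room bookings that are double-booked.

Sorted by start: T1, T2, T5, T4, T3.
T2 starts after T1 ends, so nothing later overlaps T1 either.
T5 starts before T2 ends → T2 and T5 overlap.
T4 starts before T2 ends → T2 and T4 overlap.
T3 starts after T2 ends.
T4 starts before T5 ends → T5 and T4 overlap.
T3 starts exactly when T5 ends (back-to-back, no overlap).
T3 starts after T4 ends.

T2 & T4, T2 & T5, T4 & T5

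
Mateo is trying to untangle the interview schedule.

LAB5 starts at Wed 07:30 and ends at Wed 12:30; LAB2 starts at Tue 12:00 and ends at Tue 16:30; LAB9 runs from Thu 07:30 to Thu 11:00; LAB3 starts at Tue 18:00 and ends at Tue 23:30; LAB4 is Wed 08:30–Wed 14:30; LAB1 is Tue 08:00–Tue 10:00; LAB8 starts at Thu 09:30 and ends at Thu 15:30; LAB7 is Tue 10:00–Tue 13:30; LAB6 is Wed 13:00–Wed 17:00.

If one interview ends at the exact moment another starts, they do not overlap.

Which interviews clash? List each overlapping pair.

Two intervals overlap when each starts before the other ends.
Sorted by start: LAB1, LAB7, LAB2, LAB3, LAB5, LAB4, LAB6, LAB9, LAB8.
LAB7 starts exactly when LAB1 ends (back-to-back, no overlap) — done with LAB1.
LAB2 starts before LAB7 ends → LAB7 and LAB2 overlap.
LAB3 starts after LAB7 ends — done with LAB7.
LAB3 starts after LAB2 ends — done with LAB2.
LAB5 starts after LAB3 ends — done with LAB3.
LAB4 starts before LAB5 ends → LAB5 and LAB4 overlap.
LAB6 starts after LAB5 ends — done with LAB5.
LAB6 starts before LAB4 ends → LAB4 and LAB6 overlap.
LAB9 starts after LAB4 ends — done with LAB4.
LAB9 starts after LAB6 ends — done with LAB6.
LAB8 starts before LAB9 ends → LAB9 and LAB8 overlap.

LAB2 & LAB7, LAB4 & LAB5, LAB4 & LAB6, LAB8 & LAB9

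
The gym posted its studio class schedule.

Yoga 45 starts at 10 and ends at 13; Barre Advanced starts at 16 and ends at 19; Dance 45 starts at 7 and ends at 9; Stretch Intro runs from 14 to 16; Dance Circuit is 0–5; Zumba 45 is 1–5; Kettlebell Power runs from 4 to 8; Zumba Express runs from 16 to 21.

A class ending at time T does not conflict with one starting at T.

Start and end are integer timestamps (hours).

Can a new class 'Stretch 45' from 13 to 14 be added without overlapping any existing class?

Yes — the slot is free

Dance Circuit: ends 5 at or before Stretch 45 starts 13 → clear.
Zumba 45: ends 5 at or before Stretch 45 starts 13 → clear.
Kettlebell Power: ends 8 at or before Stretch 45 starts 13 → clear.
Dance 45: ends 9 at or before Stretch 45 starts 13 → clear.
Yoga 45: ends 13 at or before Stretch 45 starts 13 → clear.
Stretch Intro: starts 14 at or after Stretch 45 ends 14 → clear.
Barre Advanced: starts 16 at or after Stretch 45 ends 14 → clear.
Zumba Express: starts 16 at or after Stretch 45 ends 14 → clear.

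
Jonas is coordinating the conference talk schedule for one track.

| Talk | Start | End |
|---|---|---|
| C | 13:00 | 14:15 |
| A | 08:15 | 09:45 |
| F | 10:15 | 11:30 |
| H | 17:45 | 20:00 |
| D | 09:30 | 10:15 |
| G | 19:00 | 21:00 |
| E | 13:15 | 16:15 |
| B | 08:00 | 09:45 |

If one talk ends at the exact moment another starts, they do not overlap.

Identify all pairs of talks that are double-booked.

Check each pair: they overlap iff neither finishes before the other starts.
Sorted by start: B, A, D, F, C, E, H, G.
A starts before B ends → B and A overlap.
D starts before B ends → B and D overlap.
F starts after B ends — done with B.
D starts before A ends → A and D overlap.
F starts after A ends — done with A.
F starts exactly when D ends (back-to-back, no overlap) — done with D.
C starts after F ends — done with F.
E starts before C ends → C and E overlap.
H starts after C ends — done with C.
H starts after E ends — done with E.
G starts before H ends → H and G overlap.

A & B, A & D, B & D, C & E, G & H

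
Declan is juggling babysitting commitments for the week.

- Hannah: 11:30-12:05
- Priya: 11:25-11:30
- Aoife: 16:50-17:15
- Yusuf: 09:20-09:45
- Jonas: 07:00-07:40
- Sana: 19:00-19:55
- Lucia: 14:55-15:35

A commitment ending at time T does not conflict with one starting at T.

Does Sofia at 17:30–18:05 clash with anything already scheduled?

Jonas: ends 07:40 at or before Sofia starts 17:30 → clear.
Yusuf: ends 09:45 at or before Sofia starts 17:30 → clear.
Priya: ends 11:30 at or before Sofia starts 17:30 → clear.
Hannah: ends 12:05 at or before Sofia starts 17:30 → clear.
Lucia: ends 15:35 at or before Sofia starts 17:30 → clear.
Aoife: ends 17:15 at or before Sofia starts 17:30 → clear.
Sana: starts 19:00 at or after Sofia ends 18:05 → clear.

No — it doesn't clash with anything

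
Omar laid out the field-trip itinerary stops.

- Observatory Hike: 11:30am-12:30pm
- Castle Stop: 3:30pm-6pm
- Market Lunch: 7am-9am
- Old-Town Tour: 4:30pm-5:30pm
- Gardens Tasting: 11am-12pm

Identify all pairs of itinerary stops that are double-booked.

Sorted by start: Market Lunch, Gardens Tasting, Observatory Hike, Castle Stop, Old-Town Tour.
Gardens Tasting starts after Market Lunch ends — done with Market Lunch.
Observatory Hike starts before Gardens Tasting ends → Gardens Tasting and Observatory Hike overlap.
Castle Stop starts after Gardens Tasting ends — done with Gardens Tasting.
Castle Stop starts after Observatory Hike ends — done with Observatory Hike.
Old-Town Tour starts before Castle Stop ends → Castle Stop and Old-Town Tour overlap.

Castle Stop & Old-Town Tour, Gardens Tasting & Observatory Hike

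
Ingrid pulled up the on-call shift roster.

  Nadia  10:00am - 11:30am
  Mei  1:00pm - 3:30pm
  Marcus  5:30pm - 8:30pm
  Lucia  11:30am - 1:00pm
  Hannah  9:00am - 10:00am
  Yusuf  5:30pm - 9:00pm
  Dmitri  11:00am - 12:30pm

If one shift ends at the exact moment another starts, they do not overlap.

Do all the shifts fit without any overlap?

Two intervals overlap when each starts before the other ends.
Sorted by start: Hannah, Nadia, Dmitri, Lucia, Mei, Marcus, Yusuf.
Nadia starts exactly when Hannah ends (back-to-back, no overlap) — done with Hannah.
Dmitri starts before Nadia ends → Nadia and Dmitri overlap.
That's a conflict, so the schedule is not conflict-free.

No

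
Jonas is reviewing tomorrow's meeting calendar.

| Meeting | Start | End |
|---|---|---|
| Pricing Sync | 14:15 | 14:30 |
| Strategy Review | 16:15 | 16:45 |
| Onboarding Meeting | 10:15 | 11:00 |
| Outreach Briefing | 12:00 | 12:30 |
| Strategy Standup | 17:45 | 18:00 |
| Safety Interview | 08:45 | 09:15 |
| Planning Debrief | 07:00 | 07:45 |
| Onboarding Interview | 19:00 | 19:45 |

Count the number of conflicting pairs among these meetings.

Check each pair: they overlap iff neither finishes before the other starts.
Sorted by start: Planning Debrief, Safety Interview, Onboarding Meeting, Outreach Briefing, Pricing Sync, Strategy Review, Strategy Standup, Onboarding Interview.
Safety Interview starts after Planning Debrief ends — done with Planning Debrief.
Onboarding Meeting starts after Safety Interview ends — done with Safety Interview.
Outreach Briefing starts after Onboarding Meeting ends — done with Onboarding Meeting.
Pricing Sync starts after Outreach Briefing ends — done with Outreach Briefing.
Strategy Review starts after Pricing Sync ends — done with Pricing Sync.
Strategy Standup starts after Strategy Review ends — done with Strategy Review.
Onboarding Interview starts after Strategy Standup ends.
No pair overlaps.

0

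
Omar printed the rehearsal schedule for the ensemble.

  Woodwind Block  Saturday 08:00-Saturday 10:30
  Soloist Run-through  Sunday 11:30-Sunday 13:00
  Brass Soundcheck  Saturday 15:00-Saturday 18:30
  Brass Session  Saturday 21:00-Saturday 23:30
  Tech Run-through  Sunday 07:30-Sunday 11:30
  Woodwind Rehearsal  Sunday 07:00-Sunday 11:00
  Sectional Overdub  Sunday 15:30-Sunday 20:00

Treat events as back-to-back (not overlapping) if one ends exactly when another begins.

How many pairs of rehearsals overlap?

Check each pair: they overlap iff neither finishes before the other starts.
Sorted by start: Woodwind Block, Brass Soundcheck, Brass Session, Woodwind Rehearsal, Tech Run-through, Soloist Run-through, Sectional Overdub.
Brass Soundcheck starts after Woodwind Block ends; Woodwind Block is clear from here.
Brass Session starts after Brass Soundcheck ends; Brass Soundcheck is clear from here.
Woodwind Rehearsal starts after Brass Session ends; Brass Session is clear from here.
Tech Run-through starts before Woodwind Rehearsal ends → Woodwind Rehearsal and Tech Run-through overlap.
Soloist Run-through starts after Woodwind Rehearsal ends; Woodwind Rehearsal is clear from here.
Soloist Run-through starts exactly when Tech Run-through ends (back-to-back, no overlap); Tech Run-through is clear from here.
Sectional Overdub starts after Soloist Run-through ends.
Overlapping pairs: Tech Run-through & Woodwind Rehearsal — 1 in total.

1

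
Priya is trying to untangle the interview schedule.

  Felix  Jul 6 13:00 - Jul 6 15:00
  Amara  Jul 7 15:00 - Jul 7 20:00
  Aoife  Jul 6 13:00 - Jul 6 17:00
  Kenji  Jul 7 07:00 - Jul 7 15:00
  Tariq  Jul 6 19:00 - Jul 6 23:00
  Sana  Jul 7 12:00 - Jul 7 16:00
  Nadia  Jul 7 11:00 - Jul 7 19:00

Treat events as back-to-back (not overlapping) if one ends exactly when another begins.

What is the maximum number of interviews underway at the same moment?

3

Sweep the timeline, counting +1 at each start and −1 at each end (ends before starts at a tie):
Jul 6 13:00 start Aoife → 1
Jul 6 13:00 start Felix → 2
Jul 6 15:00 end Felix → 1
Jul 6 17:00 end Aoife → 0
Jul 6 19:00 start Tariq → 1
Jul 6 23:00 end Tariq → 0
Jul 7 07:00 start Kenji → 1
Jul 7 11:00 start Nadia → 2
Jul 7 12:00 start Sana → 3
Jul 7 15:00 end Kenji → 2
Jul 7 15:00 start Amara → 3
Jul 7 16:00 end Sana → 2
Jul 7 19:00 end Nadia → 1
Jul 7 20:00 end Amara → 0
Peak is 3, at Jul 7 12:00 (Kenji, Nadia, Sana).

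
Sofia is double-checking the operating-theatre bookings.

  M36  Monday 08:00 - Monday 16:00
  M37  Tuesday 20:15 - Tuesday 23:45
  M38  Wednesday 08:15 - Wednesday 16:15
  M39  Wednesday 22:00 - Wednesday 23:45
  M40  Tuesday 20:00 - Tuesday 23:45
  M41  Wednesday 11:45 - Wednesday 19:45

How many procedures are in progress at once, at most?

2

Sort all start/end points and keep a running count:
Monday 08:00 start M36 → 1
Monday 16:00 end M36 → 0
Tuesday 20:00 start M40 → 1
Tuesday 20:15 start M37 → 2
Tuesday 23:45 end M37 → 1
Tuesday 23:45 end M40 → 0
Wednesday 08:15 start M38 → 1
Wednesday 11:45 start M41 → 2
Wednesday 16:15 end M38 → 1
Wednesday 19:45 end M41 → 0
Wednesday 22:00 start M39 → 1
Wednesday 23:45 end M39 → 0
Peak is 2, at Tuesday 20:15 (M37, M40).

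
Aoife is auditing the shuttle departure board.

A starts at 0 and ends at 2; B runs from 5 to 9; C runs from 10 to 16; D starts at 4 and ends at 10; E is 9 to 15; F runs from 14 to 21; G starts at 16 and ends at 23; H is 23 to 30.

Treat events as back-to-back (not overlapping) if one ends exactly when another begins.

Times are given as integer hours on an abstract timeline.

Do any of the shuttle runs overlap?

Yes

Sorted by start: A, D, B, E, C, F, G, H.
D starts after A ends, so A has no further overlaps.
B starts before D ends → D and B overlap.
That's a conflict, so the schedule is not conflict-free.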